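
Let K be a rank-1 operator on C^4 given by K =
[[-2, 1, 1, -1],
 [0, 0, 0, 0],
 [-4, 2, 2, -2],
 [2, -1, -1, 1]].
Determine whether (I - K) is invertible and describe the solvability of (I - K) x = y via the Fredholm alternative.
(I - K) is singular (det(I - K) = 0, i.e. 1 ∈ sigma(K)). (I - K) x = y is solvable iff y ⊥ ker((I - K)^*) = span{(-2, 1, 1, -1)}, i.e. iff -2y_1 + y_2 + y_3 - y_4 = 0. When solvable, the solutions are x = y + c·(1, 0, 2, -1), c arbitrary (ker(I - K) = span{(1, 0, 2, -1)}, dimension 1).

K has rank 1, so it is an outer product K = u v^T: every row of K is a multiple of one row vector. Reading off the entries, u = (1, 0, 2, -1) and v = (-2, 1, 1, -1) (row i of K equals u_i·v^T). A rank-one matrix u v^T satisfies K u = u (v·u) and kills the (3)-dimensional subspace v^⊥, so its characteristic polynomial is lambda^3 (lambda - v·u) with v·u = tr K = 1. Hence the eigenvalues of I - K are 1 (multiplicity 3) and 1 - (1) = 0, so det(I - K) = 0. (Direct check: I - K =
[[3, -1, -1, 1],
 [0, 1, 0, 0],
 [4, -2, -1, 2],
 [-2, 1, 1, 0]]
has determinant 0.) So 1 is an eigenvalue of K and (I - K) is not invertible. The finite-dimensional Fredholm alternative says: either (I - K) is invertible, or ker(I - K) ≠ {0} and then range(I - K) = ker((I - K)^*)^⊥, with dim ker(I - K) = dim ker((I - K)^*). We are in the second case, so we need both kernels. Kernel of I - K: (I - K) u = u - u (v·u) = u - u = 0, so ker(I - K) = span{u} = span{(1, 0, 2, -1)} (it is exactly 1-dimensional because rank(I - K) = 3). Kernel of the adjoint: K is real, so (I - K)^* = I - K^T = I - v u^T, and (I - v u^T) v = v - v (u·v) = 0; hence ker((I - K)^*) = span{v} = span{(-2, 1, 1, -1)}. Therefore (I - K) x = y is solvable iff <y, v> = 0, i.e. iff -2y_1 + y_2 + y_3 - y_4 = 0. When this holds, K y = u (v·y) = 0, so (I - K) y = y and x = y is a particular solution; the full solution set is the line x = y + c·u = y + c·(1, 0, 2, -1), c ∈ C.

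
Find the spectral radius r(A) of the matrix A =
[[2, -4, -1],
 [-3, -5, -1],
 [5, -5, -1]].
r(A) ≈ 6.915

The eigenvalues of A are the roots of its characteristic polynomial. With M = A (coefficients from the trace, the sum of principal 2x2 minors, and det A):
  p(λ) = det(λ I - M) = λ^3 + 4λ^2 - 19λ + 8.
No integer candidate from the rational root theorem (±divisors of 8) is a root, so the roots are irrational. The cubic discriminant is Δ = 18492 > 0, so there are three distinct real roots. p(-7) = -6 and p(-6) = 50 have opposite signs, so a root lies in (-7, -6); Newton's method refines it to λ ≈ -6.915. p(0) = 8 and p(1) = -6 have opposite signs, so a root lies in (0, 1); Newton's method refines it to λ ≈ 0.4739. p(2) = -6 and p(3) = 14 have opposite signs, so a root lies in (2, 3); Newton's method refines it to λ ≈ 2.441. Check (Vieta): the three roots sum to -4, matching tr M = -4.
Thus the eigenvalues (to 4 decimals) are -6.915 (modulus 6.915); 0.4739 (modulus 0.4739); 2.441 (modulus 2.441). The spectral radius is the largest modulus: r(A) ≈ 6.915. (Cross-check: r(A) ≤ ||A||_2 ≈ 8.807; equality holds whenever A is normal, though it can also hold for some non-normal A.)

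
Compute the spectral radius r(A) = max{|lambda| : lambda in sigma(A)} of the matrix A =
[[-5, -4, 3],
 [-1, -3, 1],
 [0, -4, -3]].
r(A) ≈ 4.6829

The eigenvalues of A are the roots of its characteristic polynomial. With M = A (coefficients from the trace, the sum of principal 2x2 minors, and det A):
  p(λ) = det(λ I - M) = λ^3 + 11λ^2 + 39λ + 41.
No integer candidate from the rational root theorem (±divisors of 41) is a root, so the roots are irrational. The cubic discriminant is Δ = -304 < 0, so there is one real root and a complex-conjugate pair. p(-2) = -1 and p(-1) = 12 have opposite signs, so a root lies in (-2, -1); Newton's method refines it to λ ≈ -1.8696. Dividing out (λ - (-1.8696)) leaves approximately λ^2 + 9.1304λ + 21.9298. For λ^2 + 9.1304λ + 21.9298 the discriminant is -4.355. It is negative, so the remaining roots are the complex-conjugate pair λ ≈ -4.5652 ± 1.0434i. Their product equals the constant term, so |λ|^2 ≈ 21.9298 and |λ| ≈ 4.6829.
Thus the eigenvalues (to 4 decimals) are -1.8696 (modulus 1.8696); -4.5652 ± 1.0434i (modulus 4.6829). The spectral radius is the largest modulus: r(A) ≈ 4.6829. (Cross-check: r(A) ≤ ||A||_2 ≈ 7.8234; equality holds whenever A is normal, though it can also hold for some non-normal A.)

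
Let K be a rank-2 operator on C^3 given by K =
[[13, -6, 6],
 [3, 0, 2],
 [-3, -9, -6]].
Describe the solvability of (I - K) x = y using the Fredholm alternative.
(I - K) is invertible (det(I - K) = -30 ≠ 0), so for every y in C^3 the equation (I - K) x = y has a unique solution.

K has rank 2 and factors as K = U V^T = u1 v1^T + u2 v2^T with u1 = (-3, -1, 3), v1 = (-3, 0, -2), u2 = (-2, 0, -3), v2 = (-2, 3, 0) (multiplying out reproduces the displayed K). The nonzero eigenvalues of U V^T coincide with those of the 2 x 2 matrix G = V^T U = [[v1·u1, v1·u2], [v2·u1, v2·u2]] = [[3, 12], [3, 4]], and by the Sylvester determinant identity det(I_3 - U V^T) = det(I_2 - V^T U) = det([[-2, -12], [-3, -3]]) = (-2)(-3) - (-12)(-3) = -30. (Direct check: I - K =
[[-12, 6, -6],
 [-3, 1, -2],
 [3, 9, 7]]
has determinant -30.) The finite-dimensional Fredholm alternative says: either (I - K) is invertible, or ker(I - K) ≠ {0} and then range(I - K) = ker((I - K)^*)^⊥, with dim ker(I - K) = dim ker((I - K)^*). Since det(I - K) ≠ 0, 1 is not an eigenvalue of K and ker(I - K) = {0}, so we are in the first case: for every y there is a unique x = (I - K)^(-1) y. (Explicitly, by the Woodbury identity, (I - U V^T)^(-1) = I + U (I_2 - G)^(-1) V^T.)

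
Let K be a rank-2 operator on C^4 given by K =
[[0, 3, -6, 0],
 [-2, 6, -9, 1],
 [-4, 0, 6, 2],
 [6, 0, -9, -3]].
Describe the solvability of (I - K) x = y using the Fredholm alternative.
(I - K) is invertible (det(I - K) = -8 ≠ 0), so for every y in C^4 the equation (I - K) x = y has a unique solution.

K has rank 2 and factors as K = U V^T = u1 v1^T + u2 v2^T with u1 = (-1, -2, 0, 0), v1 = (2, -3, 3, -1), u2 = (-1, -1, 2, -3), v2 = (-2, 0, 3, 1) (multiplying out reproduces the displayed K). The nonzero eigenvalues of U V^T coincide with those of the 2 x 2 matrix G = V^T U = [[v1·u1, v1·u2], [v2·u1, v2·u2]] = [[4, 10], [2, 5]], and by the Sylvester determinant identity det(I_4 - U V^T) = det(I_2 - V^T U) = det([[-3, -10], [-2, -4]]) = (-3)(-4) - (-10)(-2) = -8. (Direct check: I - K =
[[1, -3, 6, 0],
 [2, -5, 9, -1],
 [4, 0, -5, -2],
 [-6, 0, 9, 4]]
has determinant -8.) The finite-dimensional Fredholm alternative says: either (I - K) is invertible, or ker(I - K) ≠ {0} and then range(I - K) = ker((I - K)^*)^⊥, with dim ker(I - K) = dim ker((I - K)^*). Since det(I - K) ≠ 0, 1 is not an eigenvalue of K and ker(I - K) = {0}, so we are in the first case: for every y there is a unique x = (I - K)^(-1) y. (Explicitly, by the Woodbury identity, (I - U V^T)^(-1) = I + U (I_2 - G)^(-1) V^T.)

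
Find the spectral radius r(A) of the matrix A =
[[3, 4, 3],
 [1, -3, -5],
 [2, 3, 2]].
r(A) ≈ 3.5835

The eigenvalues of A are the roots of its characteristic polynomial. With M = A (coefficients from the trace, the sum of principal 2x2 minors, and det A):
  p(λ) = det(λ I - M) = λ^3 - 2λ^2 - 4λ - 6.
No integer candidate from the rational root theorem (±divisors of 6) is a root, so the roots are irrational. The cubic discriminant is Δ = -1708 < 0, so there is one real root and a complex-conjugate pair. p(3) = -9 and p(4) = 10 have opposite signs, so a root lies in (3, 4); Newton's method refines it to λ ≈ 3.5835. Dividing out (λ - (3.5835)) leaves approximately λ^2 + 1.5835λ + 1.6744. For λ^2 + 1.5835λ + 1.6744 the discriminant is -4.19. It is negative, so the remaining roots are the complex-conjugate pair λ ≈ -0.7917 ± 1.0235i. Their product equals the constant term, so |λ|^2 ≈ 1.6744 and |λ| ≈ 1.294.
Thus the eigenvalues (to 4 decimals) are 3.5835 (modulus 3.5835); -0.7917 ± 1.0235i (modulus 1.294). The spectral radius is the largest modulus: r(A) ≈ 3.5835. (Cross-check: r(A) ≤ ||A||_2 ≈ 8.5706; equality holds whenever A is normal, though it can also hold for some non-normal A.)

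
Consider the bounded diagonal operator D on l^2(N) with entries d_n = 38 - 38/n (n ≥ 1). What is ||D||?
||D|| = 38

For a diagonal operator on l^2 with entries d_n, ||D|| = sup_n |d_n|. Here d_1 = 0, d_2 = 19, ..., and d_n = 38 - 38/n increases monotonically toward 38. All terms lie in [0, 38), so |d_n| = d_n and the supremum is the limit 38, which is not attained by any individual d_n. Hence ||D|| = 38.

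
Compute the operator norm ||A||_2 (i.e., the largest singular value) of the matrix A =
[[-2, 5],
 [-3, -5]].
||A||_2 = sqrt((63 + sqrt(1469))/2) ≈ 7.1178 (= sqrt(largest eigenvalue of A^T A))

||A||_2 = sigma_max(A) = sqrt(lambda_max(A^T A)). Form the symmetric matrix M = A^T A =
[[13, 5],
 [5, 50]].
Its characteristic polynomial (trace, determinant of M give the coefficients) is
  p(λ) = det(λ I - M) = λ^2 - 63λ + 625.
For λ^2 - 63λ + 625 the discriminant is 1469. It is nonnegative but not a perfect square, so the roots are real and irrational: λ = (63 ± sqrt(1469))/2 ≈ 50.6638, 12.3362.
So the eigenvalues of A^T A are ≈ 12.3362, 50.6638 (all ≥ 0, as they must be for A^T A). The largest is λ_max = (63 + sqrt(1469))/2 ≈ 50.6638, hence ||A||_2 = sqrt(λ_max) = sqrt((63 + sqrt(1469))/2) ≈ 7.1178.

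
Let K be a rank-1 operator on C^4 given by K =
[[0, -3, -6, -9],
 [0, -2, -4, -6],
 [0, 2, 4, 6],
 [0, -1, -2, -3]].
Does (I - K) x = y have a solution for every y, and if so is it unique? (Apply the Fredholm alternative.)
(I - K) is invertible (det(I - K) = 2 ≠ 0), so for every y in C^4 the equation (I - K) x = y has a unique solution.

K has rank 1, so it is an outer product K = u v^T: every row of K is a multiple of one row vector. Reading off the entries, u = (-3, -2, 2, -1) and v = (0, 1, 2, 3) (row i of K equals u_i·v^T). A rank-one matrix u v^T satisfies K u = u (v·u) and kills the (3)-dimensional subspace v^⊥, so its characteristic polynomial is lambda^3 (lambda - v·u) with v·u = tr K = -1. Hence the eigenvalues of I - K are 1 (multiplicity 3) and 1 - (-1) = 2, so det(I - K) = 2. (Direct check: I - K =
[[1, 3, 6, 9],
 [0, 3, 4, 6],
 [0, -2, -3, -6],
 [0, 1, 2, 4]]
has determinant 2.) The finite-dimensional Fredholm alternative says: either (I - K) is invertible, or ker(I - K) ≠ {0} and then range(I - K) = ker((I - K)^*)^⊥, with dim ker(I - K) = dim ker((I - K)^*). Since det(I - K) ≠ 0, 1 is not an eigenvalue of K and ker(I - K) = {0}, so we are in the first case: for every y there is a unique x = (I - K)^(-1) y. Explicitly, by the Sherman–Morrison formula, (I - u v^T)^(-1) = I + u v^T/(1 - v·u), i.e. (I - K)^(-1) = I + K/(2).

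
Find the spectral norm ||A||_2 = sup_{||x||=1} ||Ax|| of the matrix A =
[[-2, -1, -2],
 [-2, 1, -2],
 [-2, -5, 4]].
||A||_2 ≈ 6.8655 (= sqrt(largest eigenvalue of A^T A))

||A||_2 = sigma_max(A) = sqrt(lambda_max(A^T A)). Form the symmetric matrix M = A^T A =
[[12, 10, 0],
 [10, 27, -20],
 [0, -20, 24]].
Its characteristic polynomial (trace, sum of principal 2x2 minors, determinant of M give the coefficients) is
  p(λ) = det(λ I - M) = λ^3 - 63λ^2 + 760λ - 576.
No integer candidate from the rational root theorem (±divisors of 576) is a root, so the roots are irrational. The cubic discriminant is Δ = 447944000 > 0, so there are three distinct real roots. p(0) = -576 and p(1) = 122 have opposite signs, so a root lies in (0, 1); Newton's method refines it to λ ≈ 0.8118. p(15) = 24 and p(16) = -448 have opposite signs, so a root lies in (15, 16); Newton's method refines it to λ ≈ 15.0526. p(47) = -200 and p(48) = 1344 have opposite signs, so a root lies in (47, 48); Newton's method refines it to λ ≈ 47.1355. Check (Vieta): the three roots sum to 63, matching tr M = 63.
So the eigenvalues of A^T A are ≈ 0.8118, 15.0526, 47.1355 (all ≥ 0, as they must be for A^T A). The largest is λ_max ≈ 47.1355, hence ||A||_2 = sqrt(λ_max) ≈ 6.8655.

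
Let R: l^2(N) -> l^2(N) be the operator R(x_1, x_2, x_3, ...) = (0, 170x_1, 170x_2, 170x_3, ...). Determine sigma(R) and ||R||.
sigma(R) = closed disk {z in C : |z| ≤ 170}; ||R|| = 170

Note R = 170·U where U is the unit right shift (U x)_k = x_{k-1} (with x_0 := 0); so ||R|| = 170||U|| and sigma(R) = 170·sigma(U). ||R x||^2 = sum_{k≥1} |170x_k|^2 = 28900||x||^2, so ||R|| = 170 and sigma(R) ⊂ {|z| ≤ 170}. For any |lambda| < 170, the equation (R - lambda I) x = 0 forces x_1 = 0, then 170x_k = lambda x_{k+1} ⇒ x = 0, so R has no eigenvalues. But (R - lambda I) is not surjective for |lambda| < 170: solving (R - lambda I) x = e_1 would require x_n proportional to (lambda/170)^(-n), which is not in l^2. So every |lambda| < 170 lies in the residual spectrum. The boundary |lambda| = 170 is in the approximate point spectrum (the spectrum is closed). Hence sigma(R) is the closed disk of radius 170.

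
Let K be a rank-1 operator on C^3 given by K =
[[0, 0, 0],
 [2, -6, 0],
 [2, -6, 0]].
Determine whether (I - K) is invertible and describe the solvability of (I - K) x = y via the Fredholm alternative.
(I - K) is invertible (det(I - K) = 7 ≠ 0), so for every y in C^3 the equation (I - K) x = y has a unique solution.

K has rank 1, so it is an outer product K = u v^T: every row of K is a multiple of one row vector. Reading off the entries, u = (0, 2, 2) and v = (1, -3, 0) (row i of K equals u_i·v^T). A rank-one matrix u v^T satisfies K u = u (v·u) and kills the (2)-dimensional subspace v^⊥, so its characteristic polynomial is lambda^2 (lambda - v·u) with v·u = tr K = -6. Hence the eigenvalues of I - K are 1 (multiplicity 2) and 1 - (-6) = 7, so det(I - K) = 7. (Direct check: I - K =
[[1, 0, 0],
 [-2, 7, 0],
 [-2, 6, 1]]
has determinant 7.) The finite-dimensional Fredholm alternative says: either (I - K) is invertible, or ker(I - K) ≠ {0} and then range(I - K) = ker((I - K)^*)^⊥, with dim ker(I - K) = dim ker((I - K)^*). Since det(I - K) ≠ 0, 1 is not an eigenvalue of K and ker(I - K) = {0}, so we are in the first case: for every y there is a unique x = (I - K)^(-1) y. Explicitly, by the Sherman–Morrison formula, (I - u v^T)^(-1) = I + u v^T/(1 - v·u), i.e. (I - K)^(-1) = I + K/(7).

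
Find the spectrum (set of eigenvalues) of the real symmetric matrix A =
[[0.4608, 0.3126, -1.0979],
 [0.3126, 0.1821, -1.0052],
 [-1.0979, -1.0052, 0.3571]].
sigma(A) ≈ {-1, 0, 2}

A is real symmetric, so its spectrum consists of real eigenvalues. Expanding the characteristic polynomial of the displayed matrix gives
  det(λ I - A) = p(λ) = λ^3 + (-1)λ^2 + (-2)λ + (0).
Solving p(λ) = 0 yields eigenvalues ≈ -1, 0, 2. (A is shown rounded to 4 decimals, so these recover the underlying integer eigenvalues to within that precision.)
Verification: the trace of A = 1 equals the sum of eigenvalues 1, and det(A) ≈ -0.0001 matches the eigenvalue product 0.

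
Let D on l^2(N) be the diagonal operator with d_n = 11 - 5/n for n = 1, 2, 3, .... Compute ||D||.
||D|| = 11

For a diagonal operator on l^2 with entries d_n, ||D|| = sup_n |d_n|. Here d_1 = 6, d_2 = 17/2, ..., and d_n = 11 - 5/n increases monotonically toward 11. All terms lie in [6, 11), so |d_n| = d_n and the supremum is the limit 11, which is not attained by any individual d_n. Hence ||D|| = 11.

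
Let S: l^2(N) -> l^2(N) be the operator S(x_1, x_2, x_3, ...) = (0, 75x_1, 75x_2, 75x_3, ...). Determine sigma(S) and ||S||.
sigma(S) = closed disk {z in C : |z| ≤ 75}; ||S|| = 75

Note S = 75·U where U is the unit right shift (U x)_k = x_{k-1} (with x_0 := 0); so ||S|| = 75||U|| and sigma(S) = 75·sigma(U). ||S x||^2 = sum_{k≥1} |75x_k|^2 = 5625||x||^2, so ||S|| = 75 and sigma(S) ⊂ {|z| ≤ 75}. For any |lambda| < 75, the equation (S - lambda I) x = 0 forces x_1 = 0, then 75x_k = lambda x_{k+1} ⇒ x = 0, so S has no eigenvalues. But (S - lambda I) is not surjective for |lambda| < 75: solving (S - lambda I) x = e_1 would require x_n proportional to (lambda/75)^(-n), which is not in l^2. So every |lambda| < 75 lies in the residual spectrum. The boundary |lambda| = 75 is in the approximate point spectrum (the spectrum is closed). Hence sigma(S) is the closed disk of radius 75.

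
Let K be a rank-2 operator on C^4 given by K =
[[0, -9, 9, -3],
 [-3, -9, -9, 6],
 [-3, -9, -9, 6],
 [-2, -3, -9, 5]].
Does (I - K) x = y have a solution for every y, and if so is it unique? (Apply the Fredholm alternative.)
(I - K) is invertible (det(I - K) = -10 ≠ 0), so for every y in C^4 the equation (I - K) x = y has a unique solution.

K has rank 2 and factors as K = U V^T = u1 v1^T + u2 v2^T with u1 = (0, -3, -3, -2), v1 = (1, 3, 3, -2), u2 = (3, 0, 0, -1), v2 = (0, -3, 3, -1) (multiplying out reproduces the displayed K). The nonzero eigenvalues of U V^T coincide with those of the 2 x 2 matrix G = V^T U = [[v1·u1, v1·u2], [v2·u1, v2·u2]] = [[-14, 5], [2, 1]], and by the Sylvester determinant identity det(I_4 - U V^T) = det(I_2 - V^T U) = det([[15, -5], [-2, 0]]) = (15)(0) - (-5)(-2) = -10. (Direct check: I - K =
[[1, 9, -9, 3],
 [3, 10, 9, -6],
 [3, 9, 10, -6],
 [2, 3, 9, -4]]
has determinant -10.) The finite-dimensional Fredholm alternative says: either (I - K) is invertible, or ker(I - K) ≠ {0} and then range(I - K) = ker((I - K)^*)^⊥, with dim ker(I - K) = dim ker((I - K)^*). Since det(I - K) ≠ 0, 1 is not an eigenvalue of K and ker(I - K) = {0}, so we are in the first case: for every y there is a unique x = (I - K)^(-1) y. (Explicitly, by the Woodbury identity, (I - U V^T)^(-1) = I + U (I_2 - G)^(-1) V^T.)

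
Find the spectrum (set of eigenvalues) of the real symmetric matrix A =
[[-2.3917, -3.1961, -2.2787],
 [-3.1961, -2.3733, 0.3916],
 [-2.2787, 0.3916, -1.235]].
sigma(A) ≈ {-6, -2, 2}

A is real symmetric, so its spectrum consists of real eigenvalues. Expanding the characteristic polynomial of the displayed matrix gives
  det(λ I - A) = p(λ) = λ^3 + (6)λ^2 + (-4)λ + (-24).
Solving p(λ) = 0 yields eigenvalues ≈ -6, -2, 2. (A is shown rounded to 4 decimals, so these recover the underlying integer eigenvalues to within that precision.)
Verification: the trace of A = -6 equals the sum of eigenvalues -6, and det(A) ≈ 23.9995 matches the eigenvalue product 24.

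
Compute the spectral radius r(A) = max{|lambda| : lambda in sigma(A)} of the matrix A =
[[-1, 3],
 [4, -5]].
r(A) = 7

The eigenvalues of A are the roots of its characteristic polynomial. With M = A (coefficients from the trace and determinant):
  p(λ) = det(λ I - M) = λ^2 + 6λ - 7.
For λ^2 + 6λ - 7 the discriminant is 64. It is a perfect square (8^2), so the roots are rational: λ = (-6 ± 8)/2 = 1, -7.
Thus the eigenvalues (to 4 decimals) are 1 (modulus 1); -7 (modulus 7). The spectral radius is the largest modulus: r(A) = 7. (Cross-check: r(A) ≤ ||A||_2 ≈ 7.0725; equality holds whenever A is normal, though it can also hold for some non-normal A.)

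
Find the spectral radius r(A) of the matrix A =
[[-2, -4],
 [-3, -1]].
r(A) = 5

The eigenvalues of A are the roots of its characteristic polynomial. With M = A (coefficients from the trace and determinant):
  p(λ) = det(λ I - M) = λ^2 + 3λ - 10.
For λ^2 + 3λ - 10 the discriminant is 49. It is a perfect square (7^2), so the roots are rational: λ = (-3 ± 7)/2 = 2, -5.
Thus the eigenvalues (to 4 decimals) are 2 (modulus 2); -5 (modulus 5). The spectral radius is the largest modulus: r(A) = 5. (Cross-check: r(A) ≤ ||A||_2 ≈ 5.1167; equality holds whenever A is normal, though it can also hold for some non-normal A.)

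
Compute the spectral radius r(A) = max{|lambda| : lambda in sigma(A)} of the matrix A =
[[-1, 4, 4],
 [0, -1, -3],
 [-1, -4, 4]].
r(A) ≈ 5.5116

The eigenvalues of A are the roots of its characteristic polynomial. With M = A (coefficients from the trace, the sum of principal 2x2 minors, and det A):
  p(λ) = det(λ I - M) = λ^3 - 2λ^2 - 15λ - 24.
No integer candidate from the rational root theorem (±divisors of 24) is a root, so the roots are irrational. The cubic discriminant is Δ = -14880 < 0, so there is one real root and a complex-conjugate pair. p(5) = -24 and p(6) = 30 have opposite signs, so a root lies in (5, 6); Newton's method refines it to λ ≈ 5.5116. Dividing out (λ - (5.5116)) leaves approximately λ^2 + 3.5116λ + 4.3545. For λ^2 + 3.5116λ + 4.3545 the discriminant is -5.0866. It is negative, so the remaining roots are the complex-conjugate pair λ ≈ -1.7558 ± 1.1277i. Their product equals the constant term, so |λ|^2 ≈ 4.3545 and |λ| ≈ 2.0867.
Thus the eigenvalues (to 4 decimals) are 5.5116 (modulus 5.5116); -1.7558 ± 1.1277i (modulus 2.0867). The spectral radius is the largest modulus: r(A) ≈ 5.5116. (Cross-check: r(A) ≤ ||A||_2 ≈ 6.5886; equality holds whenever A is normal, though it can also hold for some non-normal A.)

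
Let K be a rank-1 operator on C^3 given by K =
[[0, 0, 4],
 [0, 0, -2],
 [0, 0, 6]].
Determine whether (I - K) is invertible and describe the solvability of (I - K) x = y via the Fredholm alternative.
(I - K) is invertible (det(I - K) = -5 ≠ 0), so for every y in C^3 the equation (I - K) x = y has a unique solution.

K has rank 1, so it is an outer product K = u v^T: every row of K is a multiple of one row vector. Reading off the entries, u = (2, -1, 3) and v = (0, 0, 2) (row i of K equals u_i·v^T). A rank-one matrix u v^T satisfies K u = u (v·u) and kills the (2)-dimensional subspace v^⊥, so its characteristic polynomial is lambda^2 (lambda - v·u) with v·u = tr K = 6. Hence the eigenvalues of I - K are 1 (multiplicity 2) and 1 - (6) = -5, so det(I - K) = -5. (Direct check: I - K =
[[1, 0, -4],
 [0, 1, 2],
 [0, 0, -5]]
has determinant -5.) The finite-dimensional Fredholm alternative says: either (I - K) is invertible, or ker(I - K) ≠ {0} and then range(I - K) = ker((I - K)^*)^⊥, with dim ker(I - K) = dim ker((I - K)^*). Since det(I - K) ≠ 0, 1 is not an eigenvalue of K and ker(I - K) = {0}, so we are in the first case: for every y there is a unique x = (I - K)^(-1) y. Explicitly, by the Sherman–Morrison formula, (I - u v^T)^(-1) = I + u v^T/(1 - v·u), i.e. (I - K)^(-1) = I + K/(-5).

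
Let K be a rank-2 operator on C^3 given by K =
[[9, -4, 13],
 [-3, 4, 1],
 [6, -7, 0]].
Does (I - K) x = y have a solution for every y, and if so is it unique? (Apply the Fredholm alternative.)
(I - K) is invertible (det(I - K) = -59 ≠ 0), so for every y in C^3 the equation (I - K) x = y has a unique solution.

K has rank 2 and factors as K = U V^T = u1 v1^T + u2 v2^T with u1 = (-2, -2, 3), v1 = (0, -1, -2), u2 = (-3, 1, -2), v2 = (-3, 2, -3) (multiplying out reproduces the displayed K). The nonzero eigenvalues of U V^T coincide with those of the 2 x 2 matrix G = V^T U = [[v1·u1, v1·u2], [v2·u1, v2·u2]] = [[-4, 3], [-7, 17]], and by the Sylvester determinant identity det(I_3 - U V^T) = det(I_2 - V^T U) = det([[5, -3], [7, -16]]) = (5)(-16) - (-3)(7) = -59. (Direct check: I - K =
[[-8, 4, -13],
 [3, -3, -1],
 [-6, 7, 1]]
has determinant -59.) The finite-dimensional Fredholm alternative says: either (I - K) is invertible, or ker(I - K) ≠ {0} and then range(I - K) = ker((I - K)^*)^⊥, with dim ker(I - K) = dim ker((I - K)^*). Since det(I - K) ≠ 0, 1 is not an eigenvalue of K and ker(I - K) = {0}, so we are in the first case: for every y there is a unique x = (I - K)^(-1) y. (Explicitly, by the Woodbury identity, (I - U V^T)^(-1) = I + U (I_2 - G)^(-1) V^T.)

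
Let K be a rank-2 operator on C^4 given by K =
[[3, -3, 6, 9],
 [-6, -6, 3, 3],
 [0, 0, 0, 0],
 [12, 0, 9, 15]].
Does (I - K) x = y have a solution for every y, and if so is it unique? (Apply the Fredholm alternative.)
(I - K) is invertible (det(I - K) = -200 ≠ 0), so for every y in C^4 the equation (I - K) x = y has a unique solution.

K has rank 2 and factors as K = U V^T = u1 v1^T + u2 v2^T with u1 = (3, 3, 0, 3), v1 = (1, -1, 2, 3), u2 = (0, -3, 0, 3), v2 = (3, 1, 1, 2) (multiplying out reproduces the displayed K). The nonzero eigenvalues of U V^T coincide with those of the 2 x 2 matrix G = V^T U = [[v1·u1, v1·u2], [v2·u1, v2·u2]] = [[9, 12], [18, 3]], and by the Sylvester determinant identity det(I_4 - U V^T) = det(I_2 - V^T U) = det([[-8, -12], [-18, -2]]) = (-8)(-2) - (-12)(-18) = -200. (Direct check: I - K =
[[-2, 3, -6, -9],
 [6, 7, -3, -3],
 [0, 0, 1, 0],
 [-12, 0, -9, -14]]
has determinant -200.) The finite-dimensional Fredholm alternative says: either (I - K) is invertible, or ker(I - K) ≠ {0} and then range(I - K) = ker((I - K)^*)^⊥, with dim ker(I - K) = dim ker((I - K)^*). Since det(I - K) ≠ 0, 1 is not an eigenvalue of K and ker(I - K) = {0}, so we are in the first case: for every y there is a unique x = (I - K)^(-1) y. (Explicitly, by the Woodbury identity, (I - U V^T)^(-1) = I + U (I_2 - G)^(-1) V^T.)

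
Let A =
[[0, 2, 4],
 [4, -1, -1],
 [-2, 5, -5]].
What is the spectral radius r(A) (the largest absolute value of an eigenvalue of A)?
r(A) ≈ 6.1494

The eigenvalues of A are the roots of its characteristic polynomial. With M = A (coefficients from the trace, the sum of principal 2x2 minors, and det A):
  p(λ) = det(λ I - M) = λ^3 + 6λ^2 + 10λ - 116.
No integer candidate from the rational root theorem (±divisors of 116) is a root, so the roots are irrational. The cubic discriminant is Δ = -388768 < 0, so there is one real root and a complex-conjugate pair. p(3) = -5 and p(4) = 84 have opposite signs, so a root lies in (3, 4); Newton's method refines it to λ ≈ 3.0676. Dividing out (λ - (3.0676)) leaves approximately λ^2 + 9.0676λ + 37.8152. For λ^2 + 9.0676λ + 37.8152 the discriminant is -69.0402. It is negative, so the remaining roots are the complex-conjugate pair λ ≈ -4.5338 ± 4.1545i. Their product equals the constant term, so |λ|^2 ≈ 37.8152 and |λ| ≈ 6.1494.
Thus the eigenvalues (to 4 decimals) are 3.0676 (modulus 3.0676); -4.5338 ± 4.1545i (modulus 6.1494). The spectral radius is the largest modulus: r(A) ≈ 6.1494. (Cross-check: r(A) ≤ ||A||_2 ≈ 7.5968; equality holds whenever A is normal, though it can also hold for some non-normal A.)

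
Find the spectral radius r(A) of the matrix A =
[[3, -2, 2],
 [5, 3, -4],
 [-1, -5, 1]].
r(A) ≈ 5.8151

The eigenvalues of A are the roots of its characteristic polynomial. With M = A (coefficients from the trace, the sum of principal 2x2 minors, and det A):
  p(λ) = det(λ I - M) = λ^3 - 7λ^2 + 7λ + 93.
No integer candidate from the rational root theorem (±divisors of 93) is a root, so the roots are irrational. The cubic discriminant is Δ = -186924 < 0, so there is one real root and a complex-conjugate pair. p(-3) = -18 and p(-2) = 43 have opposite signs, so a root lies in (-3, -2); Newton's method refines it to λ ≈ -2.7502. Dividing out (λ - (-2.7502)) leaves approximately λ^2 - 9.7502λ + 33.8154. For λ^2 - 9.7502λ + 33.8154 the discriminant is -40.1945. It is negative, so the remaining roots are the complex-conjugate pair λ ≈ 4.8751 ± 3.17i. Their product equals the constant term, so |λ|^2 ≈ 33.8154 and |λ| ≈ 5.8151.
Thus the eigenvalues (to 4 decimals) are -2.7502 (modulus 2.7502); 4.8751 ± 3.17i (modulus 5.8151). The spectral radius is the largest modulus: r(A) ≈ 5.8151. (Cross-check: r(A) ≤ ||A||_2 ≈ 8.0897; equality holds whenever A is normal, though it can also hold for some non-normal A.)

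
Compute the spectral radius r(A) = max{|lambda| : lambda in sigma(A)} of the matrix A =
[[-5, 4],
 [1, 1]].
r(A) = (4 + sqrt(52))/2 ≈ 5.6056

The eigenvalues of A are the roots of its characteristic polynomial. With M = A (coefficients from the trace and determinant):
  p(λ) = det(λ I - M) = λ^2 + 4λ - 9.
For λ^2 + 4λ - 9 the discriminant is 52. It is nonnegative but not a perfect square, so the roots are real and irrational: λ = (-4 ± sqrt(52))/2 ≈ 1.6056, -5.6056.
Thus the eigenvalues (to 4 decimals) are 1.6056 (modulus 1.6056); -5.6056 (modulus 5.6056). The spectral radius is the largest modulus: r(A) = (4 + sqrt(52))/2 ≈ 5.6056. (Cross-check: r(A) ≤ ||A||_2 ≈ 6.4051; equality holds whenever A is normal, though it can also hold for some non-normal A.)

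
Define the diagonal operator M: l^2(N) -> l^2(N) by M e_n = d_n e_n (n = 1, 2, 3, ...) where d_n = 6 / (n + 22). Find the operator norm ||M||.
||M|| = 6/23 (attained at n = 1)

For M diagonal, ||M|| = sup_n |d_n| = sup_n 6/(n + 22). This is positive and strictly decreasing in n, so the supremum is attained at n = 1: d_1 = 6/(1 + 22) = 6/23. Hence ||M|| = 6/23.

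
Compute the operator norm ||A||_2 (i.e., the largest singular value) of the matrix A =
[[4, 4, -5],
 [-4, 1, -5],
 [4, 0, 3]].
||A||_2 = sqrt((124 + sqrt(424))/2) ≈ 8.5027 (= sqrt(largest eigenvalue of A^T A))

||A||_2 = sigma_max(A) = sqrt(lambda_max(A^T A)). Form the symmetric matrix M = A^T A =
[[48, 12, 12],
 [12, 17, -25],
 [12, -25, 59]].
Its characteristic polynomial (trace, sum of principal 2x2 minors, determinant of M give the coefficients) is
  p(λ) = det(λ I - M) = λ^3 - 124λ^2 + 3738λ.
The constant term is 0, so λ = 0 is a root. Dividing out λ leaves p(λ) = λ(λ^2 - 124λ + 3738). For λ^2 - 124λ + 3738 the discriminant is 424. It is nonnegative but not a perfect square, so the roots are real and irrational: λ = (124 ± sqrt(424))/2 ≈ 72.2956, 51.7044.
So the eigenvalues of A^T A are ≈ 0, 51.7044, 72.2956 (all ≥ 0, as they must be for A^T A). The largest is λ_max = (124 + sqrt(424))/2 ≈ 72.2956, hence ||A||_2 = sqrt(λ_max) = sqrt((124 + sqrt(424))/2) ≈ 8.5027.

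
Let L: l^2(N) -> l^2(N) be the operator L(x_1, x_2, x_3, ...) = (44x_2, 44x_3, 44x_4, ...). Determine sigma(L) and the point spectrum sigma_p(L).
sigma(L) = closed disk {z in C : |z| ≤ 44}; sigma_p(L) = open disk {z in C : |z| < 44}

Note L = 44·V where V is the unit left shift (V x)_k = x_{k+1}; so sigma(L) = 44·sigma(V) and ||L|| = 44||V||. ||L x||^2 = 1936sum_{k≥2} |x_k|^2 ≤ 1936||x||^2, with equality on {x : x_1 = 0}, so ||L|| = 44. For any lambda with |lambda| < 44, set r = lambda/44 (|r| < 1); the vector x = (1, r, r^2, ...) is in l^2 and satisfies L x = 44(r, r^2, ...) = lambda x, so lambda is an eigenvalue. On the boundary |lambda| = 44 the geometric series diverges, so no l^2 eigenvector exists, but these lambda lie in the approximate point spectrum. Hence sigma(L) is the closed disk of radius 44 and sigma_p(L) is the open disk.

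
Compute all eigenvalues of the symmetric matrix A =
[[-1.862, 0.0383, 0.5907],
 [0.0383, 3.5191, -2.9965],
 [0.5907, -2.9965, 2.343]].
sigma(A) ≈ {-2, 0, 6}

A is real symmetric, so its spectrum consists of real eigenvalues. Expanding the characteristic polynomial of the displayed matrix gives
  det(λ I - A) = p(λ) = λ^3 + (-4)λ^2 + (-12)λ + (0).
Solving p(λ) = 0 yields eigenvalues ≈ -2, 0, 6. (A is shown rounded to 4 decimals, so these recover the underlying integer eigenvalues to within that precision.)
Verification: the trace of A = 4 equals the sum of eigenvalues 4, and det(A) ≈ -0.0007 matches the eigenvalue product 0.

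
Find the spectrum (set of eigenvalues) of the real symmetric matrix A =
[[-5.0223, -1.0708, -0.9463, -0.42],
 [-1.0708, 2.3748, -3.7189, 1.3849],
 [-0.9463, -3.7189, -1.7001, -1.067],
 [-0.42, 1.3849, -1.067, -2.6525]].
sigma(A) ≈ {-6, -3, 5} (-3 with multiplicity 2)

A is real symmetric, so its spectrum consists of real eigenvalues. Expanding the characteristic polynomial of the displayed matrix gives
  det(λ I - A) = p(λ) = λ^4 + (7)λ^3 + (-15)λ^2 + (-170.9978)λ + (-270).
Solving p(λ) = 0 yields eigenvalues ≈ -6, -3, -3, 5. (A is shown rounded to 4 decimals, so these recover the underlying integer eigenvalues to within that precision.)
Verification: the trace of A = -7 equals the sum of eigenvalues -7, and det(A) ≈ -269.9990 matches the eigenvalue product -270.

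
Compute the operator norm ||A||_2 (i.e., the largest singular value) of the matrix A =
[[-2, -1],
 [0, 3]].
||A||_2 = sqrt((14 + sqrt(52))/2) ≈ 3.2566 (= sqrt(largest eigenvalue of A^T A))

||A||_2 = sigma_max(A) = sqrt(lambda_max(A^T A)). Form the symmetric matrix M = A^T A =
[[4, 2],
 [2, 10]].
Its characteristic polynomial (trace, determinant of M give the coefficients) is
  p(λ) = det(λ I - M) = λ^2 - 14λ + 36.
For λ^2 - 14λ + 36 the discriminant is 52. It is nonnegative but not a perfect square, so the roots are real and irrational: λ = (14 ± sqrt(52))/2 ≈ 10.6056, 3.3944.
So the eigenvalues of A^T A are ≈ 3.3944, 10.6056 (all ≥ 0, as they must be for A^T A). The largest is λ_max = (14 + sqrt(52))/2 ≈ 10.6056, hence ||A||_2 = sqrt(λ_max) = sqrt((14 + sqrt(52))/2) ≈ 3.2566.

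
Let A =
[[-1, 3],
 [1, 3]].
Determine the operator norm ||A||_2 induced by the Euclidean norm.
||A||_2 = sqrt(18) ≈ 4.2426 (= sqrt(largest eigenvalue of A^T A))

||A||_2 = sigma_max(A) = sqrt(lambda_max(A^T A)). Form the symmetric matrix M = A^T A =
[[2, 0],
 [0, 18]].
Its characteristic polynomial (trace, determinant of M give the coefficients) is
  p(λ) = det(λ I - M) = λ^2 - 20λ + 36.
For λ^2 - 20λ + 36 the discriminant is 256. It is a perfect square (16^2), so the roots are rational: λ = (20 ± 16)/2 = 18, 2.
So the eigenvalues of A^T A are ≈ 2, 18 (all ≥ 0, as they must be for A^T A). The largest is λ_max = 18, hence ||A||_2 = sqrt(λ_max) = sqrt(18) ≈ 4.2426.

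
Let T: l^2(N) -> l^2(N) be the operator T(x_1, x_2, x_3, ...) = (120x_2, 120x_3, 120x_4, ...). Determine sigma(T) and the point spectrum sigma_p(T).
sigma(T) = closed disk {z in C : |z| ≤ 120}; sigma_p(T) = open disk {z in C : |z| < 120}

Note T = 120·V where V is the unit left shift (V x)_k = x_{k+1}; so sigma(T) = 120·sigma(V) and ||T|| = 120||V||. ||T x||^2 = 14400sum_{k≥2} |x_k|^2 ≤ 14400||x||^2, with equality on {x : x_1 = 0}, so ||T|| = 120. For any lambda with |lambda| < 120, set r = lambda/120 (|r| < 1); the vector x = (1, r, r^2, ...) is in l^2 and satisfies T x = 120(r, r^2, ...) = lambda x, so lambda is an eigenvalue. On the boundary |lambda| = 120 the geometric series diverges, so no l^2 eigenvector exists, but these lambda lie in the approximate point spectrum. Hence sigma(T) is the closed disk of radius 120 and sigma_p(T) is the open disk.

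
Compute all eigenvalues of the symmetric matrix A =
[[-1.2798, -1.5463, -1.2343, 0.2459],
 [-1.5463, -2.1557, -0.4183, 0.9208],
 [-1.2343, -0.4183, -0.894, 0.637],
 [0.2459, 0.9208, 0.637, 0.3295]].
sigma(A) ≈ {-4, -1, 0, 1}

A is real symmetric, so its spectrum consists of real eigenvalues. Expanding the characteristic polynomial of the displayed matrix gives
  det(λ I - A) = p(λ) = λ^4 + (4)λ^3 + (-1)λ^2 + (-4)λ + (0).
Solving p(λ) = 0 yields eigenvalues ≈ -4, -1, 0, 1. (A is shown rounded to 4 decimals, so these recover the underlying integer eigenvalues to within that precision.)
Verification: the trace of A = -4 equals the sum of eigenvalues -4, and det(A) ≈ 0.0001 matches the eigenvalue product 0.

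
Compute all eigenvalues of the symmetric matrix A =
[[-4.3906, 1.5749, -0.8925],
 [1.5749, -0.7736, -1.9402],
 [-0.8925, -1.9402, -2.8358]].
sigma(A) ≈ {-5, -4, 1}

A is real symmetric, so its spectrum consists of real eigenvalues. Expanding the characteristic polynomial of the displayed matrix gives
  det(λ I - A) = p(λ) = λ^3 + (8)λ^2 + (11)λ + (-20).
Solving p(λ) = 0 yields eigenvalues ≈ -5, -4, 1. (A is shown rounded to 4 decimals, so these recover the underlying integer eigenvalues to within that precision.)
Verification: the trace of A = -8 equals the sum of eigenvalues -8, and det(A) ≈ 20.0000 matches the eigenvalue product 20.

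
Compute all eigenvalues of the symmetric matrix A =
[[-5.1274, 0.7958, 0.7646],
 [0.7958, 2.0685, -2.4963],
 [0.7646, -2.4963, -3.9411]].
sigma(A) ≈ {-6, -4, 3}

A is real symmetric, so its spectrum consists of real eigenvalues. Expanding the characteristic polynomial of the displayed matrix gives
  det(λ I - A) = p(λ) = λ^3 + (7)λ^2 + (-6)λ + (-72).
Solving p(λ) = 0 yields eigenvalues ≈ -6, -4, 3. (A is shown rounded to 4 decimals, so these recover the underlying integer eigenvalues to within that precision.)
Verification: the trace of A = -7 equals the sum of eigenvalues -7, and det(A) ≈ 71.9997 matches the eigenvalue product 72.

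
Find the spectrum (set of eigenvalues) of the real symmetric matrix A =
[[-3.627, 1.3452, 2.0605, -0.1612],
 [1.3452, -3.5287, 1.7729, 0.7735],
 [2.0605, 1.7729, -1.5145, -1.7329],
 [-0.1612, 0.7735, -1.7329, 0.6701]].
sigma(A) ≈ {-5, 0, 2} (-5 with multiplicity 2)

A is real symmetric, so its spectrum consists of real eigenvalues. Expanding the characteristic polynomial of the displayed matrix gives
  det(λ I - A) = p(λ) = λ^4 + (8)λ^3 + (5)λ^2 + (-50)λ + (0.0025).
Solving p(λ) = 0 yields eigenvalues ≈ -5, -5, 0, 2. (A is shown rounded to 4 decimals, so these recover the underlying integer eigenvalues to within that precision.)
Verification: the trace of A = -8 equals the sum of eigenvalues -8, and det(A) ≈ 0.0025 matches the eigenvalue product 0.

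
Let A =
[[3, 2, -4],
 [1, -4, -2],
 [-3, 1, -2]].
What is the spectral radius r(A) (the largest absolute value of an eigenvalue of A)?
r(A) = 5

The eigenvalues of A are the roots of its characteristic polynomial. With M = A (coefficients from the trace, the sum of principal 2x2 minors, and det A):
  p(λ) = det(λ I - M) = λ^3 + 3λ^2 - 22λ - 90.
By the rational root theorem any rational root is an integer divisor of 90. Testing λ = 5: p(5) = 125 + 75 - 110 - 90 = 0, so λ = 5 is a root. Dividing out (λ - 5) leaves p(λ) = (λ - 5)(λ^2 + 8λ + 18). For λ^2 + 8λ + 18 the discriminant is -8. It is negative, so the roots are the complex-conjugate pair λ = -4 ± (sqrt(8)/2) i ≈ -4 ± 1.4142i. For a conjugate pair the product of the roots equals the constant term, so |λ|^2 = 18 and |λ| = sqrt(18) ≈ 4.2426.
Thus the eigenvalues (to 4 decimals) are -4 ± 1.4142i (modulus 4.2426); 5 (modulus 5). The spectral radius is the largest modulus: r(A) = 5. (Cross-check: r(A) ≤ ||A||_2 ≈ 5.4772; equality holds whenever A is normal, though it can also hold for some non-normal A.)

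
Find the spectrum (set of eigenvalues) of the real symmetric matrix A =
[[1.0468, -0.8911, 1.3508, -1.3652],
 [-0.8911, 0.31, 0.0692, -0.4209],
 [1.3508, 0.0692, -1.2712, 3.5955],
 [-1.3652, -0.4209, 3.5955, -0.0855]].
sigma(A) ≈ {-5, 0, 2, 3}

A is real symmetric, so its spectrum consists of real eigenvalues. Expanding the characteristic polynomial of the displayed matrix gives
  det(λ I - A) = p(λ) = λ^4 + (0)λ^3 + (-19)λ^2 + (30)λ + (0).
Solving p(λ) = 0 yields eigenvalues ≈ -5, 0, 2, 3. (A is shown rounded to 4 decimals, so these recover the underlying integer eigenvalues to within that precision.)
Verification: the trace of A = 0 equals the sum of eigenvalues 0, and det(A) ≈ 0.0002 matches the eigenvalue product 0.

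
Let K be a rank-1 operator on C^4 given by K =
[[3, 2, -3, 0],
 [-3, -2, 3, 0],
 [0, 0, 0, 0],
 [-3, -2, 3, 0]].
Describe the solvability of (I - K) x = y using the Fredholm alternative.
(I - K) is singular (det(I - K) = 0, i.e. 1 ∈ sigma(K)). (I - K) x = y is solvable iff y ⊥ ker((I - K)^*) = span{(3, 2, -3, 0)}, i.e. iff 3y_1 + 2y_2 - 3y_3 = 0. When solvable, the solutions are x = y + c·(1, -1, 0, -1), c arbitrary (ker(I - K) = span{(1, -1, 0, -1)}, dimension 1).

K has rank 1, so it is an outer product K = u v^T: every row of K is a multiple of one row vector. Reading off the entries, u = (1, -1, 0, -1) and v = (3, 2, -3, 0) (row i of K equals u_i·v^T). A rank-one matrix u v^T satisfies K u = u (v·u) and kills the (3)-dimensional subspace v^⊥, so its characteristic polynomial is lambda^3 (lambda - v·u) with v·u = tr K = 1. Hence the eigenvalues of I - K are 1 (multiplicity 3) and 1 - (1) = 0, so det(I - K) = 0. (Direct check: I - K =
[[-2, -2, 3, 0],
 [3, 3, -3, 0],
 [0, 0, 1, 0],
 [3, 2, -3, 1]]
has determinant 0.) So 1 is an eigenvalue of K and (I - K) is not invertible. The finite-dimensional Fredholm alternative says: either (I - K) is invertible, or ker(I - K) ≠ {0} and then range(I - K) = ker((I - K)^*)^⊥, with dim ker(I - K) = dim ker((I - K)^*). We are in the second case, so we need both kernels. Kernel of I - K: (I - K) u = u - u (v·u) = u - u = 0, so ker(I - K) = span{u} = span{(1, -1, 0, -1)} (it is exactly 1-dimensional because rank(I - K) = 3). Kernel of the adjoint: K is real, so (I - K)^* = I - K^T = I - v u^T, and (I - v u^T) v = v - v (u·v) = 0; hence ker((I - K)^*) = span{v} = span{(3, 2, -3, 0)}. Therefore (I - K) x = y is solvable iff <y, v> = 0, i.e. iff 3y_1 + 2y_2 - 3y_3 = 0. When this holds, K y = u (v·y) = 0, so (I - K) y = y and x = y is a particular solution; the full solution set is the line x = y + c·u = y + c·(1, -1, 0, -1), c ∈ C.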